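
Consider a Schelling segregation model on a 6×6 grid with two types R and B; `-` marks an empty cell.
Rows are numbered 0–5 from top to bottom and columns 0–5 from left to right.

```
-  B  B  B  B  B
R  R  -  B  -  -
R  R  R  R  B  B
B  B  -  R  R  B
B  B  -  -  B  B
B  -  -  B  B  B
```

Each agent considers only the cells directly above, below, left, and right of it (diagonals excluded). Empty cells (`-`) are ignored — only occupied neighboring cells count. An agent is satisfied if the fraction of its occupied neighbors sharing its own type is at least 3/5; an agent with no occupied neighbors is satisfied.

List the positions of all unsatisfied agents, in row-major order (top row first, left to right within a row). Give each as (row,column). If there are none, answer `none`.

(0,1), (1,3), (2,3), (2,4), (3,4)

Row 0: (0,1)B 1/2 ✗ · (0,2)B 2/2 ✓ · (0,3)B 3/3 ✓ · (0,4)B 2/2 ✓ · (0,5)B 1/1 ✓
Row 1: (1,0)R 2/2 ✓ · (1,1)R 2/3 ✓ · (1,3)B 1/2 ✗
Row 2: (2,0)R 2/3 ✓ · (2,1)R 3/4 ✓ · (2,2)R 2/2 ✓ · (2,3)R 2/4 ✗ · (2,4)B 1/3 ✗ · (2,5)B 2/2 ✓
Row 3: (3,0)B 2/3 ✓ · (3,1)B 2/3 ✓ · (3,3)R 2/2 ✓ · (3,4)R 1/4 ✗ · (3,5)B 2/3 ✓
Row 4: (4,0)B 3/3 ✓ · (4,1)B 2/2 ✓ · (4,4)B 2/3 ✓ · (4,5)B 3/3 ✓
Row 5: (5,0)B 1/1 ✓ · (5,3)B 1/1 ✓ · (5,4)B 3/3 ✓ · (5,5)B 2/2 ✓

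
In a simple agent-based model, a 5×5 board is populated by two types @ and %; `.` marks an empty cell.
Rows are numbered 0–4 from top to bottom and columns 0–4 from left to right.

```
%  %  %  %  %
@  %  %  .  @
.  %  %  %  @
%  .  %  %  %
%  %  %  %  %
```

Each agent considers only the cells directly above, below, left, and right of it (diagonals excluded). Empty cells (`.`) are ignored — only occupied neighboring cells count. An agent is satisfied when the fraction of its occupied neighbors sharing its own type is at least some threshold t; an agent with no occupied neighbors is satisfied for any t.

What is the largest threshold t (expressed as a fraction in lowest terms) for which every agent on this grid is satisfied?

0/1

Row 0: (0,0)% 1/2 · (0,1)% 3/3 · (0,2)% 3/3 · (0,3)% 2/2 · (0,4)% 1/2
Row 1: (1,0)@ 0/2 · (1,1)% 3/4 · (1,2)% 3/3 · (1,4)@ 1/2
Row 2: (2,1)% 2/2 · (2,2)% 4/4 · (2,3)% 2/3 · (2,4)@ 1/3
Row 3: (3,0)% 1/1 · (3,2)% 3/3 · (3,3)% 4/4 · (3,4)% 2/3
Row 4: (4,0)% 2/2 · (4,1)% 2/2 · (4,2)% 3/3 · (4,3)% 3/3 · (4,4)% 2/2
The smallest same-type fraction is 0/2 at (1,0), which reduces to 0/1. Any threshold above that leaves this agent unsatisfied.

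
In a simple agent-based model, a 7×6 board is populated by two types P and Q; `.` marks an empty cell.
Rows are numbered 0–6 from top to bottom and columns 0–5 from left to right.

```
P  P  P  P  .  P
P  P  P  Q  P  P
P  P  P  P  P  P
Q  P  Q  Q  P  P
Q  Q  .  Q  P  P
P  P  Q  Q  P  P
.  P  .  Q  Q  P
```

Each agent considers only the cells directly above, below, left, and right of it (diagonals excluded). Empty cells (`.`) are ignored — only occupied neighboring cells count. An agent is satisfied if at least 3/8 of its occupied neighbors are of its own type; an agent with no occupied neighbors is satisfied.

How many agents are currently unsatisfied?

6

Row 0: (0,0)P 2/2 ok · (0,1)P 3/3 ok · (0,2)P 3/3 ok · (0,3)P 1/2 ok · (0,5)P 1/1 ok
Row 1: (1,0)P 3/3 ok · (1,1)P 4/4 ok · (1,2)P 3/4 ok · (1,3)Q 0/4 unhappy · (1,4)P 2/3 ok · (1,5)P 3/3 ok
Row 2: (2,0)P 2/3 ok · (2,1)P 4/4 ok · (2,2)P 3/4 ok · (2,3)P 2/4 ok · (2,4)P 4/4 ok · (2,5)P 3/3 ok
Row 3: (3,0)Q 1/3 unhappy · (3,1)P 1/4 unhappy · (3,2)Q 1/3 unhappy · (3,3)Q 2/4 ok · (3,4)P 3/4 ok · (3,5)P 3/3 ok
Row 4: (4,0)Q 2/3 ok · (4,1)Q 1/3 unhappy · (4,3)Q 2/3 ok · (4,4)P 3/4 ok · (4,5)P 3/3 ok
Row 5: (5,0)P 1/2 ok · (5,1)P 2/4 ok · (5,2)Q 1/2 ok · (5,3)Q 3/4 ok · (5,4)P 2/4 ok · (5,5)P 3/3 ok
Row 6: (6,1)P 1/1 ok · (6,3)Q 2/2 ok · (6,4)Q 1/3 unhappy · (6,5)P 1/2 ok
Unsatisfied: (1,3), (3,0), (3,1), (3,2), (4,1), (6,4) — 6 in total.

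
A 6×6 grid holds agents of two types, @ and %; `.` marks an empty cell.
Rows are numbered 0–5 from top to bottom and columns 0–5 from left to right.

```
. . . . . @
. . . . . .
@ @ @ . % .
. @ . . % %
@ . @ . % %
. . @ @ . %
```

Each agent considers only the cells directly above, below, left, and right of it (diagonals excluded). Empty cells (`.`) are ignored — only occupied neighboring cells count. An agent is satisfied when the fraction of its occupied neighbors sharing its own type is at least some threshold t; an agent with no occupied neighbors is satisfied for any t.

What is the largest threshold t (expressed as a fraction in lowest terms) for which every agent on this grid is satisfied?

1/1

Row 0: (0,5)@ — no occupied neighbors
Row 2: (2,0)@ 1/1 · (2,1)@ 3/3 · (2,2)@ 1/1 · (2,4)% 1/1
Row 3: (3,1)@ 1/1 · (3,4)% 3/3 · (3,5)% 2/2
Row 4: (4,0)@ — no occupied neighbors · (4,2)@ 1/1 · (4,4)% 2/2 · (4,5)% 3/3
Row 5: (5,2)@ 2/2 · (5,3)@ 1/1 · (5,5)% 1/1
The smallest same-type fraction is 1/1 at (2,0), which reduces to 1/1. Any threshold above that leaves this agent unsatisfied.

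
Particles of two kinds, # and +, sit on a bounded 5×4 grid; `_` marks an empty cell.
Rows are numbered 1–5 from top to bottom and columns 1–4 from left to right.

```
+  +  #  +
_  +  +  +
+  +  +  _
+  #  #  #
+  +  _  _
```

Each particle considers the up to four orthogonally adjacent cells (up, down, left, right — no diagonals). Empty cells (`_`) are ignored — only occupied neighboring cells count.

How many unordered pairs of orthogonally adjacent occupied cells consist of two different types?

Scan each occupied cell's neighbors to the right and below so each pair is counted once.
Row 1: +(1,1)–+(1,2)= +(1,2)–#(1,3)≠ +(1,2)–+(2,2)= #(1,3)–+(1,4)≠ #(1,3)–+(2,3)≠ +(1,4)–+(2,4)=  → 3/6 unlike.
Row 2: +(2,2)–+(2,3)= +(2,2)–+(3,2)= +(2,3)–+(2,4)= +(2,3)–+(3,3)=  → 0/4 unlike.
Row 3: +(3,1)–+(3,2)= +(3,1)–+(4,1)= +(3,2)–+(3,3)= +(3,2)–#(4,2)≠ +(3,3)–#(4,3)≠  → 2/5 unlike.
Row 4: +(4,1)–#(4,2)≠ +(4,1)–+(5,1)= #(4,2)–#(4,3)= #(4,2)–+(5,2)≠ #(4,3)–#(4,4)=  → 2/5 unlike.
Row 5: +(5,1)–+(5,2)=  → 0/1 unlike.
Total adjacent occupied pairs: 21; unlike-type pairs: 7.

7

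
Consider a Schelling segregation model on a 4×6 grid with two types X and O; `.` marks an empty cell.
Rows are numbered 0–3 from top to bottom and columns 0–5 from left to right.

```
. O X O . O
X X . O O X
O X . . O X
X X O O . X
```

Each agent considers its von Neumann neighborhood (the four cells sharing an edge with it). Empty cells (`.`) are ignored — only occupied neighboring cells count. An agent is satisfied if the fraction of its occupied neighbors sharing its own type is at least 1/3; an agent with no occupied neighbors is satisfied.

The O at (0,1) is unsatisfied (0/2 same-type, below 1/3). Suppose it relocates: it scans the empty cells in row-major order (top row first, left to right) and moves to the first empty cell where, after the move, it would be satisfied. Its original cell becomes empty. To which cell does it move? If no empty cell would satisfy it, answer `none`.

Vacating (0,1). Empty cells in order:
  (0,0): 0/1 same-type → still unsatisfied.
  (0,4): 3/3 same-type → satisfied — stop here.

(0,4)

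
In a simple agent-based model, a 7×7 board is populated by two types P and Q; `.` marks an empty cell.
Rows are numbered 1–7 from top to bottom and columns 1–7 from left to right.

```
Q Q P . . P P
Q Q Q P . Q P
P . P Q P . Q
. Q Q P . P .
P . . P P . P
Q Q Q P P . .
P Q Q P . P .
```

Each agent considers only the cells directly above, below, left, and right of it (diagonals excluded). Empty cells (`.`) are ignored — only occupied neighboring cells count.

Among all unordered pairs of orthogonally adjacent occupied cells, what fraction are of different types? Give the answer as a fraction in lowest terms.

1/2

Scan each occupied cell's neighbors to the right and below so each pair is counted once.
Row 1: Q(1,1)–Q(1,2)= Q(1,1)–Q(2,1)= Q(1,2)–P(1,3)≠ Q(1,2)–Q(2,2)= P(1,3)–Q(2,3)≠ P(1,6)–P(1,7)= P(1,6)–Q(2,6)≠ P(1,7)–P(2,7)=  → 3/8 unlike.
Row 2: Q(2,1)–Q(2,2)= Q(2,1)–P(3,1)≠ Q(2,2)–Q(2,3)= Q(2,3)–P(2,4)≠ Q(2,3)–P(3,3)≠ P(2,4)–Q(3,4)≠ Q(2,6)–P(2,7)≠ P(2,7)–Q(3,7)≠  → 6/8 unlike.
Row 3: P(3,3)–Q(3,4)≠ P(3,3)–Q(4,3)≠ Q(3,4)–P(3,5)≠ Q(3,4)–P(4,4)≠  → 4/4 unlike.
Row 4: Q(4,2)–Q(4,3)= Q(4,3)–P(4,4)≠ P(4,4)–P(5,4)=  → 1/3 unlike.
Row 5: P(5,1)–Q(6,1)≠ P(5,4)–P(5,5)= P(5,4)–P(6,4)= P(5,5)–P(6,5)=  → 1/4 unlike.
Row 6: Q(6,1)–Q(6,2)= Q(6,1)–P(7,1)≠ Q(6,2)–Q(6,3)= Q(6,2)–Q(7,2)= Q(6,3)–P(6,4)≠ Q(6,3)–Q(7,3)= P(6,4)–P(6,5)= P(6,4)–P(7,4)=  → 2/8 unlike.
Row 7: P(7,1)–Q(7,2)≠ Q(7,2)–Q(7,3)= Q(7,3)–P(7,4)≠  → 2/3 unlike.
Total adjacent occupied pairs: 38; unlike-type pairs: 19.
19/38 reduces to 1/2.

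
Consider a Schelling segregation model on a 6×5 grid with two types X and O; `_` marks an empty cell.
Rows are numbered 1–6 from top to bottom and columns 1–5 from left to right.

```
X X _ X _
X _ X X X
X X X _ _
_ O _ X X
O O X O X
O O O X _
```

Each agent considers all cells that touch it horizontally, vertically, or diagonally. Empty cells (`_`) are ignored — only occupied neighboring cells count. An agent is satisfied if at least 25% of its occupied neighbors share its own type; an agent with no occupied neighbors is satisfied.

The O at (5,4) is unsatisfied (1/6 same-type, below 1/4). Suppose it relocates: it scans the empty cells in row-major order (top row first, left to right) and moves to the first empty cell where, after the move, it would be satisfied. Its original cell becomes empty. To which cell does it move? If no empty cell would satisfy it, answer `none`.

Vacating (5,4). Empty cells in order:
  (1,3): 0/4 same-type → still unsatisfied.
  (1,5): 0/3 same-type → still unsatisfied.
  (2,2): 0/7 same-type → still unsatisfied.
  (3,4): 0/6 same-type → still unsatisfied.
  (3,5): 0/4 same-type → still unsatisfied.
  (4,1): 3/5 same-type → satisfied — stop here.

(4,1)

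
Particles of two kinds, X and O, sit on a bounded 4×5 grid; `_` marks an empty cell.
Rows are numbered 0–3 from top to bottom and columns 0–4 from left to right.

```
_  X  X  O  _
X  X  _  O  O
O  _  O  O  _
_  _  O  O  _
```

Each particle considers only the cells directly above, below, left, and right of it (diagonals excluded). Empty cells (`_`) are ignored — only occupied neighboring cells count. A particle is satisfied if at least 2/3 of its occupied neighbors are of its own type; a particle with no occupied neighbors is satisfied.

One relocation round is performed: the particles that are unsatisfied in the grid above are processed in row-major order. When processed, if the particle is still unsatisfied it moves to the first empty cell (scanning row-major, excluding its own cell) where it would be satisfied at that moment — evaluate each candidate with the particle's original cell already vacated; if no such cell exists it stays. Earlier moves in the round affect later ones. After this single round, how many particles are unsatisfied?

0

Initially unsatisfied (in order): (0,2), (0,3), (1,0), (2,0).
  (0,2) → (0,0).
  (0,3): now satisfied by earlier moves; stays.
  (1,0): now satisfied by earlier moves; stays.
  (2,0) → (0,4).
Resulting grid:
X X _ O O
X X _ O O
_ _ O O _
_ _ O O _
All satisfied now.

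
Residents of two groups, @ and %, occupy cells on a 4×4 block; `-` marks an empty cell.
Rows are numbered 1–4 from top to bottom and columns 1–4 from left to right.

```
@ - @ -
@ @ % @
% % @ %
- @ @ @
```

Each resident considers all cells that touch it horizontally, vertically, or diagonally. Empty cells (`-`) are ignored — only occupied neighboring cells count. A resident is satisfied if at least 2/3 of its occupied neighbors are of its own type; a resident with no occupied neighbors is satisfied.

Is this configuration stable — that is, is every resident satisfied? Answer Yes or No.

Row 1: (1,1)@ 2/2 ✓ · (1,3)@ 2/3 ✓
Row 2: (2,1)@ 2/4 ✗ · (2,2)@ 4/7 ✗ · (2,3)% 2/6 ✗ · (2,4)@ 2/4 ✗
Row 3: (3,1)% 1/4 ✗ · (3,2)% 2/7 ✗ · (3,3)@ 5/8 ✗ · (3,4)% 1/5 ✗
Row 4: (4,2)@ 2/4 ✗ · (4,3)@ 3/5 ✗ · (4,4)@ 2/3 ✓
For instance (2,1) has only 2/4 same-type neighbors, below 2/3.

No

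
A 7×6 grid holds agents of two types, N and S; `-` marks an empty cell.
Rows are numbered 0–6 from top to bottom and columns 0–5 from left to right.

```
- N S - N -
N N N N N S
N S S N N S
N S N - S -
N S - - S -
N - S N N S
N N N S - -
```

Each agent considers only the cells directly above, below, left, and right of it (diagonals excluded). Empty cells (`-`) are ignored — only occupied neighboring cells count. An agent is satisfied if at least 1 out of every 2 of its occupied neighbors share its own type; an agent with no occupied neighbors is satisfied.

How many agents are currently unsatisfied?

9

(0,1)N 1/2 ✓
(0,2)S 0/2 ✗
(0,4)N 1/1 ✓
(1,0)N 2/2 ✓
(1,1)N 3/4 ✓
(1,2)N 2/4 ✓
(1,3)N 3/3 ✓
(1,4)N 3/4 ✓
(1,5)S 1/2 ✓
(2,0)N 2/3 ✓
(2,1)S 2/4 ✓
(2,2)S 1/4 ✗
(2,3)N 2/3 ✓
(2,4)N 2/4 ✓
(2,5)S 1/2 ✓
(3,0)N 2/3 ✓
(3,1)S 2/4 ✓
(3,2)N 0/2 ✗
(3,4)S 1/2 ✓
(4,0)N 2/3 ✓
(4,1)S 1/2 ✓
(4,4)S 1/2 ✓
(5,0)N 2/2 ✓
(5,2)S 0/2 ✗
(5,3)N 1/3 ✗
(5,4)N 1/3 ✗
(5,5)S 0/1 ✗
(6,0)N 2/2 ✓
(6,1)N 2/2 ✓
(6,2)N 1/3 ✗
(6,3)S 0/2 ✗
Unsatisfied: (0,2), (2,2), (3,2), (5,2), (5,3), (5,4), (5,5), (6,2), (6,3) — 9 in total.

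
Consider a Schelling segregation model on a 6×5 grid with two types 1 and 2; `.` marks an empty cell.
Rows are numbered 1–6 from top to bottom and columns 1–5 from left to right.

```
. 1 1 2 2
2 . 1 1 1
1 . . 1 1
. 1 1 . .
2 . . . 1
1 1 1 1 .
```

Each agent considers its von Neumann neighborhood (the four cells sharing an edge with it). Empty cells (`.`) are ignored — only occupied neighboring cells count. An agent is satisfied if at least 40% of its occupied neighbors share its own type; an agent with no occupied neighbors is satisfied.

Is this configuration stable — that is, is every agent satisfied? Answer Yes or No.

(1,2)1 1/1 ok
(1,3)1 2/3 ok
(1,4)2 1/3 unhappy
(1,5)2 1/2 ok
(2,1)2 0/1 unhappy
(2,3)1 2/2 ok
(2,4)1 3/4 ok
(2,5)1 2/3 ok
(3,1)1 0/1 unhappy
(3,4)1 2/2 ok
(3,5)1 2/2 ok
(4,2)1 1/1 ok
(4,3)1 1/1 ok
(5,1)2 0/1 unhappy
(5,5)1 0/0 ok
(6,1)1 1/2 ok
(6,2)1 2/2 ok
(6,3)1 2/2 ok
(6,4)1 1/1 ok
For instance (1,4) has only 1/3 same-type neighbors, below 2/5.

No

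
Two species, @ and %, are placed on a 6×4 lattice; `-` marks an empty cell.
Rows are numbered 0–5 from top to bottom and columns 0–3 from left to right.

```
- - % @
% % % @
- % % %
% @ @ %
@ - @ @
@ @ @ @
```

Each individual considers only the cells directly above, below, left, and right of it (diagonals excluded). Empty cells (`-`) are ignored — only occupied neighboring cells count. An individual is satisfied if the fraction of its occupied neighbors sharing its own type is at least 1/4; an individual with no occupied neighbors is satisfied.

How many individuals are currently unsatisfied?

1

Row 0: (0,2)% 1/2 ✓ · (0,3)@ 1/2 ✓
Row 1: (1,0)% 1/1 ✓ · (1,1)% 3/3 ✓ · (1,2)% 3/4 ✓ · (1,3)@ 1/3 ✓
Row 2: (2,1)% 2/3 ✓ · (2,2)% 3/4 ✓ · (2,3)% 2/3 ✓
Row 3: (3,0)% 0/2 ✗ · (3,1)@ 1/3 ✓ · (3,2)@ 2/4 ✓ · (3,3)% 1/3 ✓
Row 4: (4,0)@ 1/2 ✓ · (4,2)@ 3/3 ✓ · (4,3)@ 2/3 ✓
Row 5: (5,0)@ 2/2 ✓ · (5,1)@ 2/2 ✓ · (5,2)@ 3/3 ✓ · (5,3)@ 2/2 ✓
Unsatisfied: (3,0) — 1 in total.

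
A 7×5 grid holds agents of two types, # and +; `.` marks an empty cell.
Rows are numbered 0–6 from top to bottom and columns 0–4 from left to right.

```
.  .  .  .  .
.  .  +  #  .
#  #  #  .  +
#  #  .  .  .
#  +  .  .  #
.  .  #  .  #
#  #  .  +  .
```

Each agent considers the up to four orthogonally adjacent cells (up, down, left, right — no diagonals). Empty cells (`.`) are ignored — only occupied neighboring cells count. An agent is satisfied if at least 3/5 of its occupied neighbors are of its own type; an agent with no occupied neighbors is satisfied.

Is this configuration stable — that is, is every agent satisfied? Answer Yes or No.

No

Row 1: (1,2)+ 0/2 not · (1,3)# 0/1 not
Row 2: (2,0)# 2/2 satisfied · (2,1)# 3/3 satisfied · (2,2)# 1/2 not · (2,4)+ 0/0 satisfied
Row 3: (3,0)# 3/3 satisfied · (3,1)# 2/3 satisfied
Row 4: (4,0)# 1/2 not · (4,1)+ 0/2 not · (4,4)# 1/1 satisfied
Row 5: (5,2)# 0/0 satisfied · (5,4)# 1/1 satisfied
Row 6: (6,0)# 1/1 satisfied · (6,1)# 1/1 satisfied · (6,3)+ 0/0 satisfied
For instance (1,2) has only 0/2 same-type neighbors, below 3/5.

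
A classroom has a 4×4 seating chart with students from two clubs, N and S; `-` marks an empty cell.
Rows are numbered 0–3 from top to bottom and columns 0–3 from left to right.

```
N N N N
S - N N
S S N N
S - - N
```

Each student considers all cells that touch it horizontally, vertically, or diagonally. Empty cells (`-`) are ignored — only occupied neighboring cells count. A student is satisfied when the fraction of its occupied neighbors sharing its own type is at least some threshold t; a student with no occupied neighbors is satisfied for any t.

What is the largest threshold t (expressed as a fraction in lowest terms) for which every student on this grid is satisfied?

(0,0)N 1/2
(0,1)N 3/4
(0,2)N 4/4
(0,3)N 3/3
(1,0)S 2/4
(1,2)N 6/7
(1,3)N 5/5
(2,0)S 3/3
(2,1)S 3/5
(2,2)N 4/5
(2,3)N 4/4
(3,0)S 2/2
(3,3)N 2/2
The smallest same-type fraction is 1/2 at (0,0), which reduces to 1/2. Any threshold above that leaves this student unsatisfied.

1/2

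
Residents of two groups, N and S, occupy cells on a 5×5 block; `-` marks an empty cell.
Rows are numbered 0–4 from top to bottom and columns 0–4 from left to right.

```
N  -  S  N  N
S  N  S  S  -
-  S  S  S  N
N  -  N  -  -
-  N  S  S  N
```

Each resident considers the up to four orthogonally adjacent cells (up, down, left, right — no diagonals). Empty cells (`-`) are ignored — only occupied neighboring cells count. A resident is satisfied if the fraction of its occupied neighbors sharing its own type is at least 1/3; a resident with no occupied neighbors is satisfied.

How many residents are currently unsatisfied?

7

(0,0)N 0/1 not
(0,2)S 1/2 satisfied
(0,3)N 1/3 satisfied
(0,4)N 1/1 satisfied
(1,0)S 0/2 not
(1,1)N 0/3 not
(1,2)S 3/4 satisfied
(1,3)S 2/3 satisfied
(2,1)S 1/2 satisfied
(2,2)S 3/4 satisfied
(2,3)S 2/3 satisfied
(2,4)N 0/1 not
(3,0)N 0/0 satisfied
(3,2)N 0/2 not
(4,1)N 0/1 not
(4,2)S 1/3 satisfied
(4,3)S 1/2 satisfied
(4,4)N 0/1 not
Unsatisfied: (0,0), (1,0), (1,1), (2,4), (3,2), (4,1), (4,4) — 7 in total.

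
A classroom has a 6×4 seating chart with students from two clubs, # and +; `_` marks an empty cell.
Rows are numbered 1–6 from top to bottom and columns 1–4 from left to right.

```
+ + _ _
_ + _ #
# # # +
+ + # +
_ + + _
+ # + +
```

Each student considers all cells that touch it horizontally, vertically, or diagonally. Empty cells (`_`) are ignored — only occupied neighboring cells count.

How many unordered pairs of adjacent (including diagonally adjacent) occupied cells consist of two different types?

20

Scan each occupied cell's neighbors to the right and below (and the two forward diagonals) so each pair is counted once.
Row 1: +(1,1)–+(1,2)= +(1,1)–+(2,2)= +(1,2)–+(2,2)=  → 0/3 unlike.
Row 2: +(2,2)–#(3,2)≠ +(2,2)–#(3,3)≠ +(2,2)–#(3,1)≠ #(2,4)–+(3,4)≠ #(2,4)–#(3,3)=  → 4/5 unlike.
Row 3: #(3,1)–#(3,2)= #(3,1)–+(4,1)≠ #(3,1)–+(4,2)≠ #(3,2)–#(3,3)= #(3,2)–+(4,2)≠ #(3,2)–#(4,3)= #(3,2)–+(4,1)≠ #(3,3)–+(3,4)≠ #(3,3)–#(4,3)= #(3,3)–+(4,4)≠ #(3,3)–+(4,2)≠ +(3,4)–+(4,4)= +(3,4)–#(4,3)≠  → 8/13 unlike.
Row 4: +(4,1)–+(4,2)= +(4,1)–+(5,2)= +(4,2)–#(4,3)≠ +(4,2)–+(5,2)= +(4,2)–+(5,3)= #(4,3)–+(4,4)≠ #(4,3)–+(5,3)≠ #(4,3)–+(5,2)≠ +(4,4)–+(5,3)=  → 4/9 unlike.
Row 5: +(5,2)–+(5,3)= +(5,2)–#(6,2)≠ +(5,2)–+(6,3)= +(5,2)–+(6,1)= +(5,3)–+(6,3)= +(5,3)–+(6,4)= +(5,3)–#(6,2)≠  → 2/7 unlike.
Row 6: +(6,1)–#(6,2)≠ #(6,2)–+(6,3)≠ +(6,3)–+(6,4)=  → 2/3 unlike.
Total adjacent occupied pairs: 40; unlike-type pairs: 20.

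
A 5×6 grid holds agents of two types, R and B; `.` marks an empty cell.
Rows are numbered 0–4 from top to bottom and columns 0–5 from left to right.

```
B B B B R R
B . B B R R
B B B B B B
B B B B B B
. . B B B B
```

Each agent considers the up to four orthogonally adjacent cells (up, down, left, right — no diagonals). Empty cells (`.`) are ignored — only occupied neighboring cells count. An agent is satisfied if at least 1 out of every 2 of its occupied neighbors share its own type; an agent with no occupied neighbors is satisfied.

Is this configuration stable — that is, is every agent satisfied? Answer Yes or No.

(0,0)B 2/2 ✓
(0,1)B 2/2 ✓
(0,2)B 3/3 ✓
(0,3)B 2/3 ✓
(0,4)R 2/3 ✓
(0,5)R 2/2 ✓
(1,0)B 2/2 ✓
(1,2)B 3/3 ✓
(1,3)B 3/4 ✓
(1,4)R 2/4 ✓
(1,5)R 2/3 ✓
(2,0)B 3/3 ✓
(2,1)B 3/3 ✓
(2,2)B 4/4 ✓
(2,3)B 4/4 ✓
(2,4)B 3/4 ✓
(2,5)B 2/3 ✓
(3,0)B 2/2 ✓
(3,1)B 3/3 ✓
(3,2)B 4/4 ✓
(3,3)B 4/4 ✓
(3,4)B 4/4 ✓
(3,5)B 3/3 ✓
(4,2)B 2/2 ✓
(4,3)B 3/3 ✓
(4,4)B 3/3 ✓
(4,5)B 2/2 ✓
All meet the threshold, so the configuration is stable.

Yes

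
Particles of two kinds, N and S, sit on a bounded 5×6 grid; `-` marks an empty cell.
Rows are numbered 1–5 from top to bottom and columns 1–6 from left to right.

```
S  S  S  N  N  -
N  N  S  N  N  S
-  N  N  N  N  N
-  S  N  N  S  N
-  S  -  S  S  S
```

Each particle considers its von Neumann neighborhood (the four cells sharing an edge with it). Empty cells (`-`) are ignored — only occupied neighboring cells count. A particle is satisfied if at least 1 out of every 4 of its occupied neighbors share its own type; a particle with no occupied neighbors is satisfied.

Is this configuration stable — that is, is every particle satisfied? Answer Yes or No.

No

(1,1)S 1/2 satisfied
(1,2)S 2/3 satisfied
(1,3)S 2/3 satisfied
(1,4)N 2/3 satisfied
(1,5)N 2/2 satisfied
(2,1)N 1/2 satisfied
(2,2)N 2/4 satisfied
(2,3)S 1/4 satisfied
(2,4)N 3/4 satisfied
(2,5)N 3/4 satisfied
(2,6)S 0/2 not
(3,2)N 2/3 satisfied
(3,3)N 3/4 satisfied
(3,4)N 4/4 satisfied
(3,5)N 3/4 satisfied
(3,6)N 2/3 satisfied
(4,2)S 1/3 satisfied
(4,3)N 2/3 satisfied
(4,4)N 2/4 satisfied
(4,5)S 1/4 satisfied
(4,6)N 1/3 satisfied
(5,2)S 1/1 satisfied
(5,4)S 1/2 satisfied
(5,5)S 3/3 satisfied
(5,6)S 1/2 satisfied
For instance (2,6) has only 0/2 same-type neighbors, below 1/4.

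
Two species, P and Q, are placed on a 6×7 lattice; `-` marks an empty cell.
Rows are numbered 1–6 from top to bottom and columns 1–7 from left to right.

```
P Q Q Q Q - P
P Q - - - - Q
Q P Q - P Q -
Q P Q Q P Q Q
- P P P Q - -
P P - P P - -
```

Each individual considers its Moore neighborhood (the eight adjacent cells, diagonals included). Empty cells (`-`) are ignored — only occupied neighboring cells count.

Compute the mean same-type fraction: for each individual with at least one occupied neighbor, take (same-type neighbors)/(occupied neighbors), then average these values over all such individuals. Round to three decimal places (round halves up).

Row 1: (1,1)P 1/3 · (1,2)Q 2/4 · (1,3)Q 3/3 · (1,4)Q 2/2 · (1,5)Q 1/1 · (1,7)P 0/1
Row 2: (2,1)P 2/5 · (2,2)Q 4/7 · (2,7)Q 1/2
Row 3: (3,1)Q 2/5 · (3,2)P 2/7 · (3,3)Q 3/5 · (3,5)P 1/4 · (3,6)Q 3/5
Row 4: (4,1)Q 1/4 · (4,2)P 3/7 · (4,3)Q 2/7 · (4,4)Q 3/7 · (4,5)P 2/6 · (4,6)Q 3/5 · (4,7)Q 2/2
Row 5: (5,2)P 4/6 · (5,3)P 5/7 · (5,4)P 4/7 · (5,5)Q 2/6
Row 6: (6,1)P 2/2 · (6,2)P 3/3 · (6,4)P 3/4 · (6,5)P 2/3
Sum over 29 individuals: 1/3 + 2/4 + 3/3 + 2/2 + 1/1 + 0/1 + 2/5 + 4/7 + 1/2 + 2/5 + 2/7 + 3/5 + 1/4 + 3/5 + 1/4 + 3/7 + 2/7 + 3/7 + 2/6 + 3/5 + 2/2 + 4/6 + 5/7 + 4/7 + 2/6 + 2/2 + 3/3 + 3/4 + 2/3 = 6917/420; mean = 6917/420 ÷ 29 = 6917/12180 = 0.567898… → 0.568.

0.568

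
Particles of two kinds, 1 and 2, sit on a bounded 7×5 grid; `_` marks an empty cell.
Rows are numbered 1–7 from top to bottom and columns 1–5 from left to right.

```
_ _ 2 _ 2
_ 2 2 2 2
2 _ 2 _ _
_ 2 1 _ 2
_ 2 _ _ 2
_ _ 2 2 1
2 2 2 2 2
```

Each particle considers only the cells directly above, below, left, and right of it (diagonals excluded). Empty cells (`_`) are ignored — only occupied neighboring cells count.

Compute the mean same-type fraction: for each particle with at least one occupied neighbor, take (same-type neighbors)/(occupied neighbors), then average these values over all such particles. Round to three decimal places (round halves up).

(1,3)2 1/1
(1,5)2 1/1
(2,2)2 1/1
(2,3)2 4/4
(2,4)2 2/2
(2,5)2 2/2
(3,1)2 — no occupied neighbors
(3,3)2 1/2
(4,2)2 1/2
(4,3)1 0/2
(4,5)2 1/1
(5,2)2 1/1
(5,5)2 1/2
(6,3)2 2/2
(6,4)2 2/3
(6,5)1 0/3
(7,1)2 1/1
(7,2)2 2/2
(7,3)2 3/3
(7,4)2 3/3
(7,5)2 1/2
Sum over 20 particles: 1/1 + 1/1 + 1/1 + 4/4 + 2/2 + 2/2 + 1/2 + 1/2 + 0/2 + 1/1 + 1/1 + 1/2 + 2/2 + 2/3 + 0/3 + 1/1 + 2/2 + 3/3 + 3/3 + 1/2 = 47/3; mean = 47/3 ÷ 20 = 47/60 = 0.783333… → 0.783.

0.783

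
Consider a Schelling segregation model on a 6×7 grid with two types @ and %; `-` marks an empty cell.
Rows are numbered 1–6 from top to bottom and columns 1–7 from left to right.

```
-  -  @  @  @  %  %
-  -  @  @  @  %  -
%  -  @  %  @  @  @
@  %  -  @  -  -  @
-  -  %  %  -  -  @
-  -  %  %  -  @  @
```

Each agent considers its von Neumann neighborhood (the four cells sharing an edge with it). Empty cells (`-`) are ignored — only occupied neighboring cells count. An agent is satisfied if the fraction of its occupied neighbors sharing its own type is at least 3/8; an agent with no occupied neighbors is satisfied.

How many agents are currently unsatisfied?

(1,3)@ 2/2 satisfied
(1,4)@ 3/3 satisfied
(1,5)@ 2/3 satisfied
(1,6)% 2/3 satisfied
(1,7)% 1/1 satisfied
(2,3)@ 3/3 satisfied
(2,4)@ 3/4 satisfied
(2,5)@ 3/4 satisfied
(2,6)% 1/3 not
(3,1)% 0/1 not
(3,3)@ 1/2 satisfied
(3,4)% 0/4 not
(3,5)@ 2/3 satisfied
(3,6)@ 2/3 satisfied
(3,7)@ 2/2 satisfied
(4,1)@ 0/2 not
(4,2)% 0/1 not
(4,4)@ 0/2 not
(4,7)@ 2/2 satisfied
(5,3)% 2/2 satisfied
(5,4)% 2/3 satisfied
(5,7)@ 2/2 satisfied
(6,3)% 2/2 satisfied
(6,4)% 2/2 satisfied
(6,6)@ 1/1 satisfied
(6,7)@ 2/2 satisfied
Unsatisfied: (2,6), (3,1), (3,4), (4,1), (4,2), (4,4) — 6 in total.

6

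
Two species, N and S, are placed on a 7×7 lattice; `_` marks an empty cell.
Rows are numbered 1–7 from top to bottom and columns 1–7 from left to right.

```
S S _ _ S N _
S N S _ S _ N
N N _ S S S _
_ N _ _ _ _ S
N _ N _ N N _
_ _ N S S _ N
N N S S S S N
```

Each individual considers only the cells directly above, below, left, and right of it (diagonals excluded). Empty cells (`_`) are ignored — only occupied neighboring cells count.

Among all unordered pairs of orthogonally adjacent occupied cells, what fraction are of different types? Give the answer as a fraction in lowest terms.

Scan each occupied cell's neighbors to the right and below so each pair is counted once.
Row 1: S(1,1)–S(1,2)= S(1,1)–S(2,1)= S(1,2)–N(2,2)≠ S(1,5)–N(1,6)≠ S(1,5)–S(2,5)=  → 2/5 unlike.
Row 2: S(2,1)–N(2,2)≠ S(2,1)–N(3,1)≠ N(2,2)–S(2,3)≠ N(2,2)–N(3,2)= S(2,5)–S(3,5)=  → 3/5 unlike.
Row 3: N(3,1)–N(3,2)= N(3,2)–N(4,2)= S(3,4)–S(3,5)= S(3,5)–S(3,6)=  → 0/4 unlike.
Row 5: N(5,3)–N(6,3)= N(5,5)–N(5,6)= N(5,5)–S(6,5)≠  → 1/3 unlike.
Row 6: N(6,3)–S(6,4)≠ N(6,3)–S(7,3)≠ S(6,4)–S(6,5)= S(6,4)–S(7,4)= S(6,5)–S(7,5)= N(6,7)–N(7,7)=  → 2/6 unlike.
Row 7: N(7,1)–N(7,2)= N(7,2)–S(7,3)≠ S(7,3)–S(7,4)= S(7,4)–S(7,5)= S(7,5)–S(7,6)= S(7,6)–N(7,7)≠  → 2/6 unlike.
Total adjacent occupied pairs: 29; unlike-type pairs: 10.
10/29 is already in lowest terms.

10/29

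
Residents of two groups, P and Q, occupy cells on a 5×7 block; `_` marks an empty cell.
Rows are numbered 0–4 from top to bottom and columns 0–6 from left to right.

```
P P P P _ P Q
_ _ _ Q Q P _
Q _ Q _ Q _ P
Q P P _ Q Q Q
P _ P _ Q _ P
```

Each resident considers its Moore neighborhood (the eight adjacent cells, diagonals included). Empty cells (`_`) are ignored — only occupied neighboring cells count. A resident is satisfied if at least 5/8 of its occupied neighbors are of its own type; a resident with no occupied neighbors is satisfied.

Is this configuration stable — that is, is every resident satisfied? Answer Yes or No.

Row 0: (0,0)P 1/1 ok · (0,1)P 2/2 ok · (0,2)P 2/3 ok · (0,3)P 1/3 unhappy · (0,5)P 1/3 unhappy · (0,6)Q 0/2 unhappy
Row 1: (1,3)Q 3/5 unhappy · (1,4)Q 2/5 unhappy · (1,5)P 2/5 unhappy
Row 2: (2,0)Q 1/2 unhappy · (2,2)Q 1/3 unhappy · (2,4)Q 4/5 ok · (2,6)P 1/3 unhappy
Row 3: (3,0)Q 1/3 unhappy · (3,1)P 3/6 unhappy · (3,2)P 2/3 ok · (3,4)Q 3/3 ok · (3,5)Q 4/6 ok · (3,6)Q 1/3 unhappy
Row 4: (4,0)P 1/2 unhappy · (4,2)P 2/2 ok · (4,4)Q 2/2 ok · (4,6)P 0/2 unhappy
For instance (0,3) has only 1/3 same-type neighbors, below 5/8.

No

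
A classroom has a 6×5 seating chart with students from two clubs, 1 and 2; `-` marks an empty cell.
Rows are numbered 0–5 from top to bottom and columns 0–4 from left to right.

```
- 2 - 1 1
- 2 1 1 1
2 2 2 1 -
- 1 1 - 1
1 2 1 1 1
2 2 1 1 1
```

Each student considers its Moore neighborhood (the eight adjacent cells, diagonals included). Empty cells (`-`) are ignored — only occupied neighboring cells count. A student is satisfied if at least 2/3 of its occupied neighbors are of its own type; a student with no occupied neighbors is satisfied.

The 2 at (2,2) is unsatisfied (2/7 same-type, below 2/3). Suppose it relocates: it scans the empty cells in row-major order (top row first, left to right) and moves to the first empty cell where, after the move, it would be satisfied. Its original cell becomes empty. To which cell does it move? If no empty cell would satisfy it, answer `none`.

Vacating (2,2). Empty cells in order:
  (0,0): 2/2 same-type → satisfied — stop here.

(0,0)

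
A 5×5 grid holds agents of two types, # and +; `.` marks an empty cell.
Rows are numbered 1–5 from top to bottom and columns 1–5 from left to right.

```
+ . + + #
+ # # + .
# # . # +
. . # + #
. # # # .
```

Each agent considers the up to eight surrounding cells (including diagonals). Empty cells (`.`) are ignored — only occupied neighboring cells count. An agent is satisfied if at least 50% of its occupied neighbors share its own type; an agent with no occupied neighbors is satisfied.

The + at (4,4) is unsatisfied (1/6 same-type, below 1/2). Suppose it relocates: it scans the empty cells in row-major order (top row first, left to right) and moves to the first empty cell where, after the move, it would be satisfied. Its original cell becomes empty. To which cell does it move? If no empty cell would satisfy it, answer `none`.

(1,2)

Vacating (4,4). Empty cells in order:
  (1,2): 3/5 same-type → satisfied — stop here.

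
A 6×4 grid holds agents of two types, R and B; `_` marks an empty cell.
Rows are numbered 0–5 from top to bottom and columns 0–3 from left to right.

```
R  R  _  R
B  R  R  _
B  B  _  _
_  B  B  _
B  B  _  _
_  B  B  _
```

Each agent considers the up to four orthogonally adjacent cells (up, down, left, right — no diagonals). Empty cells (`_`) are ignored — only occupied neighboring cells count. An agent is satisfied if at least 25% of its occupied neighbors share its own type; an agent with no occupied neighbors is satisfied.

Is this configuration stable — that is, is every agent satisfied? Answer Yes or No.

Row 0: (0,0)R 1/2 satisfied · (0,1)R 2/2 satisfied · (0,3)R 0/0 satisfied
Row 1: (1,0)B 1/3 satisfied · (1,1)R 2/4 satisfied · (1,2)R 1/1 satisfied
Row 2: (2,0)B 2/2 satisfied · (2,1)B 2/3 satisfied
Row 3: (3,1)B 3/3 satisfied · (3,2)B 1/1 satisfied
Row 4: (4,0)B 1/1 satisfied · (4,1)B 3/3 satisfied
Row 5: (5,1)B 2/2 satisfied · (5,2)B 1/1 satisfied
All meet the threshold, so the configuration is stable.

Yes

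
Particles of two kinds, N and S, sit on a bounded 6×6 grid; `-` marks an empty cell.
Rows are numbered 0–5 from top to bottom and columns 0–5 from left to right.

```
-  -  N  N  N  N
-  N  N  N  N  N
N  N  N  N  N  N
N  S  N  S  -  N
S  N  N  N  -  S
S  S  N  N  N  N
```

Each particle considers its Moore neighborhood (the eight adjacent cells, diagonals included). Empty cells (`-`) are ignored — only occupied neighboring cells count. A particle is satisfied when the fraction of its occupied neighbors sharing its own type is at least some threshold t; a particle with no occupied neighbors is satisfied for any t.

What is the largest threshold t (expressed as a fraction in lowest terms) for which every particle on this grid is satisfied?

0/1

Row 0: (0,2)N 4/4 · (0,3)N 5/5 · (0,4)N 5/5 · (0,5)N 3/3
Row 1: (1,1)N 5/5 · (1,2)N 7/7 · (1,3)N 8/8 · (1,4)N 8/8 · (1,5)N 5/5
Row 2: (2,0)N 3/4 · (2,1)N 6/7 · (2,2)N 6/8 · (2,3)N 6/7 · (2,4)N 6/7 · (2,5)N 4/4
Row 3: (3,0)N 3/5 · (3,1)S 1/8 · (3,2)N 6/8 · (3,3)S 0/6 · (3,5)N 2/3
Row 4: (4,0)S 3/5 · (4,1)N 4/8 · (4,2)N 5/8 · (4,3)N 5/6 · (4,5)S 0/3
Row 5: (5,0)S 2/3 · (5,1)S 2/5 · (5,2)N 4/5 · (5,3)N 4/4 · (5,4)N 3/4 · (5,5)N 1/2
The smallest same-type fraction is 0/6 at (3,3), which reduces to 0/1. Any threshold above that leaves this particle unsatisfied.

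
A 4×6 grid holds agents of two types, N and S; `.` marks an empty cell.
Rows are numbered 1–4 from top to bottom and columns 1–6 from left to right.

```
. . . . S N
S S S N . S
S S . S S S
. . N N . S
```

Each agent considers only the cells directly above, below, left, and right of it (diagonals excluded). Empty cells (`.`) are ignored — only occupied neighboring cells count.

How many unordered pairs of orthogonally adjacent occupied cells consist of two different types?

5

Scan each occupied cell's neighbors to the right and below so each pair is counted once.
Row 1: S(1,5)–N(1,6)≠ N(1,6)–S(2,6)≠  → 2/2 unlike.
Row 2: S(2,1)–S(2,2)= S(2,1)–S(3,1)= S(2,2)–S(2,3)= S(2,2)–S(3,2)= S(2,3)–N(2,4)≠ N(2,4)–S(3,4)≠ S(2,6)–S(3,6)=  → 2/7 unlike.
Row 3: S(3,1)–S(3,2)= S(3,4)–S(3,5)= S(3,4)–N(4,4)≠ S(3,5)–S(3,6)= S(3,6)–S(4,6)=  → 1/5 unlike.
Row 4: N(4,3)–N(4,4)=  → 0/1 unlike.
Total adjacent occupied pairs: 15; unlike-type pairs: 5.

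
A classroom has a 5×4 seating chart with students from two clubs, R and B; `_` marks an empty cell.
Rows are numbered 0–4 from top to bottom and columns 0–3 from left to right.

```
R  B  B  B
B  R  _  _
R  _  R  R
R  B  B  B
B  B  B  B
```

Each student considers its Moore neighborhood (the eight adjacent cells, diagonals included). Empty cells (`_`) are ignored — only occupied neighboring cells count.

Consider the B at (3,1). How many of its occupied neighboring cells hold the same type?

Occupied neighbors of (3,1): (2,0)=R, (2,2)=R, (3,0)=R, (3,2)=B, (4,0)=B, (4,1)=B, (4,2)=B.
Same type (B): 4 of 7.

4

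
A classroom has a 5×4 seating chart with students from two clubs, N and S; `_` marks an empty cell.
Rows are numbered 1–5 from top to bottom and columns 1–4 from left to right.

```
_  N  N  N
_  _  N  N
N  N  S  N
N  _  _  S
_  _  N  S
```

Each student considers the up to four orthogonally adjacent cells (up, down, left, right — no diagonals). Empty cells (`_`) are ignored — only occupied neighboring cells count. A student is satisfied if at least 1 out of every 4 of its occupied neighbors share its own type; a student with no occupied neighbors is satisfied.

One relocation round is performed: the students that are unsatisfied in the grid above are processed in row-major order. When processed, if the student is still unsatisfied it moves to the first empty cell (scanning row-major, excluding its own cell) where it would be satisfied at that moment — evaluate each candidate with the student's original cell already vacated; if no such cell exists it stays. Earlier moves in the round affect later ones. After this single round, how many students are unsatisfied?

Initially unsatisfied (in order): (3,3), (5,3).
  (3,3) → (4,3).
  (5,3) → (1,1).
Resulting grid:
N N N N
_ _ N N
N N _ N
N _ S S
_ _ _ S
All satisfied now.

0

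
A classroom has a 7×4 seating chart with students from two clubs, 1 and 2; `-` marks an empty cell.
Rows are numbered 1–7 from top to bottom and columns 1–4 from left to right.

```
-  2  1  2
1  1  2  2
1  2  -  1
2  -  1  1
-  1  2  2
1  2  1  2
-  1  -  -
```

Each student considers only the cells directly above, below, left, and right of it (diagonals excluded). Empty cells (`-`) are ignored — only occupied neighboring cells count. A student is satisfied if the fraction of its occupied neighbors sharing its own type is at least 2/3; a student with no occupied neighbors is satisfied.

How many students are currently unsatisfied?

Row 1: (1,2)2 0/2 unhappy · (1,3)1 0/3 unhappy · (1,4)2 1/2 unhappy
Row 2: (2,1)1 2/2 ok · (2,2)1 1/4 unhappy · (2,3)2 1/3 unhappy · (2,4)2 2/3 ok
Row 3: (3,1)1 1/3 unhappy · (3,2)2 0/2 unhappy · (3,4)1 1/2 unhappy
Row 4: (4,1)2 0/1 unhappy · (4,3)1 1/2 unhappy · (4,4)1 2/3 ok
Row 5: (5,2)1 0/2 unhappy · (5,3)2 1/4 unhappy · (5,4)2 2/3 ok
Row 6: (6,1)1 0/1 unhappy · (6,2)2 0/4 unhappy · (6,3)1 0/3 unhappy · (6,4)2 1/2 unhappy
Row 7: (7,2)1 0/1 unhappy
Unsatisfied: (1,2), (1,3), (1,4), (2,2), (2,3), (3,1), (3,2), (3,4), (4,1), (4,3), (5,2), (5,3), (6,1), (6,2), (6,3), (6,4), (7,2) — 17 in total.

17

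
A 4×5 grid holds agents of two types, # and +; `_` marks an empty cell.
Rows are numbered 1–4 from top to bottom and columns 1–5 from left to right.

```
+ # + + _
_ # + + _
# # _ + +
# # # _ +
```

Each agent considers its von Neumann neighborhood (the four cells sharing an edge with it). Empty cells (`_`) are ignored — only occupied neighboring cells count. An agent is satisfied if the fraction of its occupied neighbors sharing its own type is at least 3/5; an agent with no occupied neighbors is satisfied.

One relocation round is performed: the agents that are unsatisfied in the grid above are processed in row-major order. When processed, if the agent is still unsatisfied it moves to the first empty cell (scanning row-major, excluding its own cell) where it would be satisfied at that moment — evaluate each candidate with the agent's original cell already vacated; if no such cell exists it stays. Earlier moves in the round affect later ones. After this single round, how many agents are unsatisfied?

Initially unsatisfied (in order): (1,1), (1,2).
  (1,1) → (1,5).
  (1,2) → (1,1).
Resulting grid:
# _ + + +
_ # + + _
# # _ + +
# # # _ +
Unsatisfied now: (2,2).

1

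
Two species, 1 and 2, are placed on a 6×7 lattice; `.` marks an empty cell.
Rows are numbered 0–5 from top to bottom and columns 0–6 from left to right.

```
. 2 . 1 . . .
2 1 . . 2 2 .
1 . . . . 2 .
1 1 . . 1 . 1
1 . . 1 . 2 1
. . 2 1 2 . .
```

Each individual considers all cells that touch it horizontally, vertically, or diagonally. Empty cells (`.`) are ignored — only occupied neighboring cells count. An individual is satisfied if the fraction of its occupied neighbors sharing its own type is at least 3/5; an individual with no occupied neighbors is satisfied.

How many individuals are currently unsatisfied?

(0,1)2 1/2 ✗
(0,3)1 0/1 ✗
(1,0)2 1/3 ✗
(1,1)1 1/3 ✗
(1,4)2 2/3 ✓
(1,5)2 2/2 ✓
(2,0)1 3/4 ✓
(2,5)2 2/4 ✗
(3,0)1 3/3 ✓
(3,1)1 3/3 ✓
(3,4)1 1/3 ✗
(3,6)1 1/3 ✗
(4,0)1 2/2 ✓
(4,3)1 2/4 ✗
(4,5)2 1/4 ✗
(4,6)1 1/2 ✗
(5,2)2 0/2 ✗
(5,3)1 1/3 ✗
(5,4)2 1/3 ✗
Unsatisfied: (0,1), (0,3), (1,0), (1,1), (2,5), (3,4), (3,6), (4,3), (4,5), (4,6), (5,2), (5,3), (5,4) — 13 in total.

13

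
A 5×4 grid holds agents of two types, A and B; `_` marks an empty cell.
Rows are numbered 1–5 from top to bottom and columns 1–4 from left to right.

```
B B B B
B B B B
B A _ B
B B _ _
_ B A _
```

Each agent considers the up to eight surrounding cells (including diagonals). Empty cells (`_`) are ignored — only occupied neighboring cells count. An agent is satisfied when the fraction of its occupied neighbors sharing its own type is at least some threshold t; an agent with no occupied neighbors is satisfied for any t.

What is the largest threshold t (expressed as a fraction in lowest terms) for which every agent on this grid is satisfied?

Row 1: (1,1)B 3/3 · (1,2)B 5/5 · (1,3)B 5/5 · (1,4)B 3/3
Row 2: (2,1)B 4/5 · (2,2)B 6/7 · (2,3)B 6/7 · (2,4)B 4/4
Row 3: (3,1)B 4/5 · (3,2)A 0/6 · (3,4)B 2/2
Row 4: (4,1)B 3/4 · (4,2)B 3/5
Row 5: (5,2)B 2/3 · (5,3)A 0/2
The smallest same-type fraction is 0/6 at (3,2), which reduces to 0/1. Any threshold above that leaves this agent unsatisfied.

0/1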